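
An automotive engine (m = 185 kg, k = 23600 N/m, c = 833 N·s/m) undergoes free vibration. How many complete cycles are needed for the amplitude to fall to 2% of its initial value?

4 cycles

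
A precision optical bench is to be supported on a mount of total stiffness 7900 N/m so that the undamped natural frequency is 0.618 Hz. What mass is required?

ω_n = 2πf_n = 2π × 0.618 = 3.883 rad/s.
m = k/ω_n² = 7900/3.883² = 7900/15.08 = 524.0 kg.

524 kg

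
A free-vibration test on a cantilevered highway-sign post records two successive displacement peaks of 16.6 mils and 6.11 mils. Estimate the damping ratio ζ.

Logarithmic decrement δ = (1/n)·ln(x₀/x_n) = (1/1)·ln(16.6/6.11) = (1/1)·ln(2.717) = 0.9995.
ζ = δ/√(4π² + δ²) = 0.9995/√(39.48 + 0.999) = 0.9995/6.362 = 0.1571.

0.157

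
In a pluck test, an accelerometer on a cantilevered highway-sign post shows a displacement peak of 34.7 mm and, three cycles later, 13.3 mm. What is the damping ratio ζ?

Logarithmic decrement δ = (1/n)·ln(x₀/x_n) = (1/3)·ln(34.7/13.3) = (1/3)·ln(2.609) = 0.3197.
ζ = δ/√(4π² + δ²) = 0.3197/√(39.48 + 0.102) = 0.3197/6.291 = 0.05081.

0.0508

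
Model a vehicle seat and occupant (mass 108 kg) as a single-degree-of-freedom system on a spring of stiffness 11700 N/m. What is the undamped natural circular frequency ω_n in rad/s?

10.4 rad/s

ω_n = √(k/m) = √(11700/108) = √108.3 = 10.41 rad/s.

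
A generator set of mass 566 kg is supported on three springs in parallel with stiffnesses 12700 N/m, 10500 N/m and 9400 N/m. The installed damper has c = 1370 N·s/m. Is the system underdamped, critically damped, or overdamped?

underdamped

Parallel springs add: k_eq = 12700 + 10500 + 9400 = 32600 N/m.
c_c = 2√(k_eq·m) = 8591 N·s/m; ζ = c/c_c = 1370/8591 = 0.159.
Since ζ < 1 the system is underdamped.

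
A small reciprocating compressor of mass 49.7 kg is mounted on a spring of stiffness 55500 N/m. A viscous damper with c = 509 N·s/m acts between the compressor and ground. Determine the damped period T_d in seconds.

0.190 s

ω_n = √(k/m) = √(55500/49.7) = 33.42 rad/s.
Critical damping c_c = 2√(k·m) = 2√(55500 × 49.7) = 3322 N·s/m, so ζ = c/c_c = 509/3322 = 0.1532.
ω_d = ω_n√(1 − ζ²) = 33.42 × √(1 − 0.0235) = 33.02 rad/s.
T_d = 2π/ω_d = 0.1903 s.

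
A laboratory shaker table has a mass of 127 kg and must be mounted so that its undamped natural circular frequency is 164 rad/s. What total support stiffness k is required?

k = m·ω_n² = 127 × 164.0² = 127 × 26900 = 3416000 N/m.

3420000 N/m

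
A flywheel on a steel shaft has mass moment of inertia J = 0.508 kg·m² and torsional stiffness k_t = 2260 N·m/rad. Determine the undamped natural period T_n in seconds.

0.0942 s

ω_n = √(k_t/J) = √(2260/0.508) = √4449 = 66.70 rad/s.
T_n = 2π/ω_n = 6.283/66.70 = 0.09420 s.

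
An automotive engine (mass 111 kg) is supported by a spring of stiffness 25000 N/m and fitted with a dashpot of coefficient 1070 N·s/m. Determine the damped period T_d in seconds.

ω_n = √(k/m) = √(25000/111) = 15.01 rad/s.
Critical damping c_c = 2√(k·m) = 2√(25000 × 111) = 3332 N·s/m, so ζ = c/c_c = 1070/3332 = 0.3212.
ω_d = ω_n√(1 − ζ²) = 15.01 × √(1 − 0.103) = 14.21 rad/s.
T_d = 2π/ω_d = 0.4421 s.

0.442 s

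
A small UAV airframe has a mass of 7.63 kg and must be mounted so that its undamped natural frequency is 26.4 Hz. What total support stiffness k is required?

210000 N/m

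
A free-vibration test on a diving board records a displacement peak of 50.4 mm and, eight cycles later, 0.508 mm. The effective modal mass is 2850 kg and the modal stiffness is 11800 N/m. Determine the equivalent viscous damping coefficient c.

Logarithmic decrement δ = (1/n)·ln(x₀/x_n) = (1/8)·ln(50.4/0.508) = (1/8)·ln(99.21) = 0.5747.
ζ = δ/√(4π² + δ²) = 0.5747/√(39.48 + 0.330) = 0.5747/6.309 = 0.09108.
c = ζ · 2√(km) = 0.09108 × 2√(11800 × 2850) = 0.09108 × 11600 = 1056 N·s/m.

1060 N·s/m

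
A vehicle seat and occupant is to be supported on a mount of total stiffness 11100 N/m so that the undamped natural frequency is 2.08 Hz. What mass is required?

65.0 kg

ω_n = 2πf_n = 2π × 2.08 = 13.07 rad/s.
m = k/ω_n² = 11100/13.07² = 11100/170.8 = 64.99 kg.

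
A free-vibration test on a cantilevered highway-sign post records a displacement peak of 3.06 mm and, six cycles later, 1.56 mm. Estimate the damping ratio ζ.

Logarithmic decrement δ = (1/n)·ln(x₀/x_n) = (1/6)·ln(3.06/1.56) = (1/6)·ln(1.962) = 0.1123.
ζ = δ/√(4π² + δ²) = 0.1123/√(39.48 + 0.0126) = 0.1123/6.284 = 0.01787.

0.0179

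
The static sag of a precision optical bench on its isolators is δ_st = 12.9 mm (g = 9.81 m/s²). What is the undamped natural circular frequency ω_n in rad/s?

27.6 rad/s

ω_n = √(g/δ_st) = √(9.81/0.0129) = √760.5 = 27.58 rad/s.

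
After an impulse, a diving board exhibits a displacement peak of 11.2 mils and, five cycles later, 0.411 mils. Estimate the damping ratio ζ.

Logarithmic decrement δ = (1/n)·ln(x₀/x_n) = (1/5)·ln(11.2/0.411) = (1/5)·ln(27.25) = 0.6610.
ζ = δ/√(4π² + δ²) = 0.6610/√(39.48 + 0.437) = 0.6610/6.318 = 0.1046.

0.105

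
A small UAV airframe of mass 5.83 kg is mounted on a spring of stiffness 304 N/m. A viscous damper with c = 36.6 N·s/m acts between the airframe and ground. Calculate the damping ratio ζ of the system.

0.435

ω_n = √(k/m) = √(304.0/5.83) = 7.221 rad/s.
Critical damping c_c = 2√(k·m) = 2√(304.0 × 5.83) = 84.20 N·s/m, so ζ = c/c_c = 36.6/84.20 = 0.4347.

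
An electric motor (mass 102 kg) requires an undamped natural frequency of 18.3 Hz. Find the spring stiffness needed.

ω_n = 2πf_n = 2π × 18.3 = 115.0 rad/s.
k = m·ω_n² = 102 × 115.0² = 102 × 13220 = 1349000 N/m.

1350000 N/m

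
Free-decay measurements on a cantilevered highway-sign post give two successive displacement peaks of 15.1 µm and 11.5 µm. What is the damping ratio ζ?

0.0433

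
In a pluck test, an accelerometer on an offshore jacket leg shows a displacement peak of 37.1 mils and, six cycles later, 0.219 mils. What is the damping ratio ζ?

Logarithmic decrement δ = (1/n)·ln(x₀/x_n) = (1/6)·ln(37.1/0.219) = (1/6)·ln(169.4) = 0.8554.
ζ = δ/√(4π² + δ²) = 0.8554/√(39.48 + 0.732) = 0.8554/6.341 = 0.1349.

0.135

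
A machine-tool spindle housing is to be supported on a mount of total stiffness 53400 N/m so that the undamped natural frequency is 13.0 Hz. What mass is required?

8.00 kg

ω_n = 2πf_n = 2π × 13.0 = 81.68 rad/s.
m = k/ω_n² = 53400/81.68² = 53400/6672 = 8.004 kg.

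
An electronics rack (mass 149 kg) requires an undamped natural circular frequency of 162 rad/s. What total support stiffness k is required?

3910000 N/m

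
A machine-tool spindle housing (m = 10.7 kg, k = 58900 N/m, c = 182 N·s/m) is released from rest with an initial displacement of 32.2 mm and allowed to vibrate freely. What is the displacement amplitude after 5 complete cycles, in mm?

0.858 mm

ζ = c/(2√(km)) = 182/(2√(58900 × 10.7)) = 182/1588 = 0.1146.
Logarithmic decrement δ = 2πζ/√(1 − ζ²) = 2π × 0.1146/√(1 − 0.0131) = 0.7250.
After n cycles, x_n/x₀ = e^(−nδ), so x_5 = 32.2 × e^(−5 × 0.7250) = 32.2 × 0.02665 = 0.8581 mm.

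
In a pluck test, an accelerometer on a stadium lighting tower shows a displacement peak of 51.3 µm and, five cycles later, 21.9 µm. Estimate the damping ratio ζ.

Logarithmic decrement δ = (1/n)·ln(x₀/x_n) = (1/5)·ln(51.3/21.9) = (1/5)·ln(2.342) = 0.1702.
ζ = δ/√(4π² + δ²) = 0.1702/√(39.48 + 0.0290) = 0.1702/6.285 = 0.02708.

0.0271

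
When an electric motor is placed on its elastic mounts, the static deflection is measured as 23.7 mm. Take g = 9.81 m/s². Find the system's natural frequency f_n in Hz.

ω_n = √(g/δ_st) = √(9.81/0.0237) = √413.9 = 20.35 rad/s.
f_n = ω_n/(2π) = 20.35/6.283 = 3.238 Hz.

3.24 Hz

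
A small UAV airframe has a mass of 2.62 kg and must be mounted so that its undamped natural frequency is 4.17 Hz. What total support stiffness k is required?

ω_n = 2πf_n = 2π × 4.17 = 26.20 rad/s.
k = m·ω_n² = 2.62 × 26.20² = 2.62 × 686.5 = 1799 N/m.

1800 N/m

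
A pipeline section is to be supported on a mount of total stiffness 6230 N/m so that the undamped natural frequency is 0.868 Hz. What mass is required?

209 kg

ω_n = 2πf_n = 2π × 0.868 = 5.454 rad/s.
m = k/ω_n² = 6230/5.454² = 6230/29.74 = 209.5 kg.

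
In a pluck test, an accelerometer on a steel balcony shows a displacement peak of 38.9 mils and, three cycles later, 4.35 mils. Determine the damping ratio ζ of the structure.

Logarithmic decrement δ = (1/n)·ln(x₀/x_n) = (1/3)·ln(38.9/4.35) = (1/3)·ln(8.943) = 0.7303.
ζ = δ/√(4π² + δ²) = 0.7303/√(39.48 + 0.533) = 0.7303/6.325 = 0.1154.

0.115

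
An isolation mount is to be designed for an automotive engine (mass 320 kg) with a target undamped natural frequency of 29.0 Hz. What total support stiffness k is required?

10600000 N/m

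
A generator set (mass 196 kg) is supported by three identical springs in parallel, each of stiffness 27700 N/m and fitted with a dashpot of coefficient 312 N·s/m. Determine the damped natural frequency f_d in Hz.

3.27 Hz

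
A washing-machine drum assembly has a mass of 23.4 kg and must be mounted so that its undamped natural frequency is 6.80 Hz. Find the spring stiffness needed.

42700 N/m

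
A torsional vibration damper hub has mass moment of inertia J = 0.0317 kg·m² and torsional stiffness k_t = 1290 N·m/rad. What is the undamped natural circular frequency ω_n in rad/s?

ω_n = √(k_t/J) = √(1290/0.0317) = √40690 = 201.7 rad/s.

202 rad/s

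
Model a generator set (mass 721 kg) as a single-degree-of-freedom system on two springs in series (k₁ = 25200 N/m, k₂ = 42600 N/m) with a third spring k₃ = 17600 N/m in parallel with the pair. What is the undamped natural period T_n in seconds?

Series pair: k_s = k₁k₂/(k₁+k₂) = (25200)(42600)/(25200 + 42600) = 15830 N/m. In parallel with k₃: k_eq = 15830 + 17600 = 33430 N/m.
ω_n = √(k_eq/m) = √(33430/721) = √46.37 = 6.810 rad/s.
T_n = 2π/ω_n = 6.283/6.810 = 0.9227 s.

0.923 s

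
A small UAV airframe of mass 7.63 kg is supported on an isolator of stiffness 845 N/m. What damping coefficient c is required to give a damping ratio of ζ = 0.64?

103 N·s/m

c_c = 2√(k·m) = 2√(845.0 × 7.63) = 160.6 N·s/m.
c = ζ·c_c = 0.64 × 160.6 = 102.8 N·s/m.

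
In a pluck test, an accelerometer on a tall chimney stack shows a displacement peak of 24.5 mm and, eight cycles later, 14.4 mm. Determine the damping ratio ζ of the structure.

Logarithmic decrement δ = (1/n)·ln(x₀/x_n) = (1/8)·ln(24.5/14.4) = (1/8)·ln(1.701) = 0.06643.
ζ = δ/√(4π² + δ²) = 0.06643/√(39.48 + 0.00441) = 0.06643/6.284 = 0.01057.

0.0106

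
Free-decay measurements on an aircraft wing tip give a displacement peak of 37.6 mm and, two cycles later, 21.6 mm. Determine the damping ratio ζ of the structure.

0.0441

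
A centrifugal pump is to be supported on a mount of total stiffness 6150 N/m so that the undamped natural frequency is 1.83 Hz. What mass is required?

ω_n = 2πf_n = 2π × 1.83 = 11.50 rad/s.
m = k/ω_n² = 6150/11.50² = 6150/132.2 = 46.52 kg.

46.5 kg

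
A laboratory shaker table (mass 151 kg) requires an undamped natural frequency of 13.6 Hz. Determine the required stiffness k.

ω_n = 2πf_n = 2π × 13.6 = 85.45 rad/s.
k = m·ω_n² = 151 × 85.45² = 151 × 7302 = 1103000 N/m.

1100000 N/m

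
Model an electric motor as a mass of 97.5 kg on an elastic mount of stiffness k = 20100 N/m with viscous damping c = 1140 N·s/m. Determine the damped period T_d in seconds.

ω_n = √(k/m) = √(20100/97.5) = 14.36 rad/s.
Critical damping c_c = 2√(k·m) = 2√(20100 × 97.5) = 2800 N·s/m, so ζ = c/c_c = 1140/2800 = 0.4072.
ω_d = ω_n√(1 − ζ²) = 14.36 × √(1 − 0.166) = 13.11 rad/s.
T_d = 2π/ω_d = 0.4791 s.

0.479 s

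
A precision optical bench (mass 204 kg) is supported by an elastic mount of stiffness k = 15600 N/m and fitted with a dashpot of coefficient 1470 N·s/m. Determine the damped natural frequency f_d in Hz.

1.27 Hz

ω_n = √(k/m) = √(15600/204) = 8.745 rad/s.
Critical damping c_c = 2√(k·m) = 2√(15600 × 204) = 3568 N·s/m, so ζ = c/c_c = 1470/3568 = 0.4120.
ω_d = ω_n√(1 − ζ²) = 8.745 × √(1 − 0.170) = 7.968 rad/s.
f_d = ω_d/(2π) = 1.268 Hz.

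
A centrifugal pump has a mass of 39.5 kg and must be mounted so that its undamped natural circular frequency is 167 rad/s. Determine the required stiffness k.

1100000 N/m

k = m·ω_n² = 39.5 × 167.0² = 39.5 × 27890 = 1102000 N/m.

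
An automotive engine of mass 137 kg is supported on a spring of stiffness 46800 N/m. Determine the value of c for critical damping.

5060 N·s/m

c_c = 2√(k·m) = 2√(46800 × 137) = 2 × 2532 = 5064 N·s/m.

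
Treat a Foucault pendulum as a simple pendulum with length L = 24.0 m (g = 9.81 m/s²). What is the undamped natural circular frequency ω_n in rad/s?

For a simple pendulum ω_n = √(g/L) = √(9.81/24.0) = √0.4088 = 0.6393 rad/s.

0.639 rad/s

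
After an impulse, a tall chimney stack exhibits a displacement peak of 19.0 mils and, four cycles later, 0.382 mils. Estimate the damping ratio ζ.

Logarithmic decrement δ = (1/n)·ln(x₀/x_n) = (1/4)·ln(19.0/0.382) = (1/4)·ln(49.74) = 0.9767.
ζ = δ/√(4π² + δ²) = 0.9767/√(39.48 + 0.954) = 0.9767/6.359 = 0.1536.

0.154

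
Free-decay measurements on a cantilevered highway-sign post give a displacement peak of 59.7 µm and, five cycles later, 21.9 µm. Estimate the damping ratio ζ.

Logarithmic decrement δ = (1/n)·ln(x₀/x_n) = (1/5)·ln(59.7/21.9) = (1/5)·ln(2.726) = 0.2006.
ζ = δ/√(4π² + δ²) = 0.2006/√(39.48 + 0.0402) = 0.2006/6.286 = 0.03191.

0.0319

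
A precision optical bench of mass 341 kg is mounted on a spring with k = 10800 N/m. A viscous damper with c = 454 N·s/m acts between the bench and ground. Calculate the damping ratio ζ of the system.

ω_n = √(k/m) = √(10800/341) = 5.628 rad/s.
Critical damping c_c = 2√(k·m) = 2√(10800 × 341) = 3838 N·s/m, so ζ = c/c_c = 454/3838 = 0.1183.

0.118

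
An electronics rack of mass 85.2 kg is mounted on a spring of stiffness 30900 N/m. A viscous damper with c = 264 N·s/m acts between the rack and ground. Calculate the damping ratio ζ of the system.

0.0814

ω_n = √(k/m) = √(30900/85.2) = 19.04 rad/s.
Critical damping c_c = 2√(k·m) = 2√(30900 × 85.2) = 3245 N·s/m, so ζ = c/c_c = 264/3245 = 0.08135.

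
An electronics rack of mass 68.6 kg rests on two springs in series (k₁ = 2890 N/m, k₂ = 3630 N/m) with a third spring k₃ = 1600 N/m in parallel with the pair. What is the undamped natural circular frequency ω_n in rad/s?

6.84 rad/s

Series pair: k_s = k₁k₂/(k₁+k₂) = (2890)(3630)/(2890 + 3630) = 1609 N/m. In parallel with k₃: k_eq = 1609 + 1600 = 3209 N/m.
ω_n = √(k_eq/m) = √(3209/68.6) = √46.78 = 6.839 rad/s.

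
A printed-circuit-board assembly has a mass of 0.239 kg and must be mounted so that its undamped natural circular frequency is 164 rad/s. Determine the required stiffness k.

k = m·ω_n² = 0.239 × 164.0² = 0.239 × 26900 = 6428 N/m.

6430 N/m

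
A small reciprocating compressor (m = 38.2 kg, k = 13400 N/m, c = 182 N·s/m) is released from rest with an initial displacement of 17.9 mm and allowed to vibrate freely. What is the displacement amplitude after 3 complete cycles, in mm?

1.60 mm

ζ = c/(2√(km)) = 182/(2√(13400 × 38.2)) = 182/1431 = 0.1272.
Logarithmic decrement δ = 2πζ/√(1 − ζ²) = 2π × 0.1272/√(1 − 0.0162) = 0.8057.
After n cycles, x_n/x₀ = e^(−nδ), so x_3 = 17.9 × e^(−3 × 0.8057) = 17.9 × 0.08918 = 1.596 mm.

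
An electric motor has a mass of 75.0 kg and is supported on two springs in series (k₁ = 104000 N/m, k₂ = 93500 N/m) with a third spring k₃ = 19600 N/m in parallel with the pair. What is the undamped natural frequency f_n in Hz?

4.82 Hz

Series pair: k_s = k₁k₂/(k₁+k₂) = (104000)(93500)/(104000 + 93500) = 49240 N/m. In parallel with k₃: k_eq = 49240 + 19600 = 68840 N/m.
ω_n = √(k_eq/m) = √(68840/75.0) = √917.8 = 30.30 rad/s.
f_n = ω_n/(2π) = 30.30/6.283 = 4.822 Hz.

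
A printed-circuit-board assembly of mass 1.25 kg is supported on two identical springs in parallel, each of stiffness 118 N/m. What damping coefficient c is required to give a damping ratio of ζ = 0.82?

28.2 N·s/m

Parallel springs add: k_eq = 2 × 118 = 236.0 N/m.
c_c = 2√(k_eq·m) = 2√(236.0 × 1.25) = 34.35 N·s/m.
c = ζ·c_c = 0.82 × 34.35 = 28.17 N·s/m.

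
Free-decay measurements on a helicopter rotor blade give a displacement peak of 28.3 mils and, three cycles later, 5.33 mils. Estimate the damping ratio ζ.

0.0882

Logarithmic decrement δ = (1/n)·ln(x₀/x_n) = (1/3)·ln(28.3/5.33) = (1/3)·ln(5.310) = 0.5565.
ζ = δ/√(4π² + δ²) = 0.5565/√(39.48 + 0.310) = 0.5565/6.308 = 0.08822.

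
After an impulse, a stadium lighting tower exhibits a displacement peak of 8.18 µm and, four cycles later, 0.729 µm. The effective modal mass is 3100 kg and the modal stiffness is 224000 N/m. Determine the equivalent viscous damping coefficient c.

Logarithmic decrement δ = (1/n)·ln(x₀/x_n) = (1/4)·ln(8.18/0.729) = (1/4)·ln(11.22) = 0.6044.
ζ = δ/√(4π² + δ²) = 0.6044/√(39.48 + 0.365) = 0.6044/6.312 = 0.09576.
c = ζ · 2√(km) = 0.09576 × 2√(224000 × 3100) = 0.09576 × 52700 = 5047 N·s/m.

5050 N·s/m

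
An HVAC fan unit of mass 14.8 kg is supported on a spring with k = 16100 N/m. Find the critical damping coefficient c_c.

c_c = 2√(k·m) = 2√(16100 × 14.8) = 2 × 488.1 = 976.3 N·s/m.

976 N·s/m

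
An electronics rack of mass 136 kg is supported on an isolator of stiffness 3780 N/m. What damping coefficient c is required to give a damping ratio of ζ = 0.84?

c_c = 2√(k·m) = 2√(3780 × 136) = 1434 N·s/m.
c = ζ·c_c = 0.84 × 1434 = 1205 N·s/m.

1200 N·s/m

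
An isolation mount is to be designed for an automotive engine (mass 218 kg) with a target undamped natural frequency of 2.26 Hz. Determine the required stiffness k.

44000 N/m

ω_n = 2πf_n = 2π × 2.26 = 14.20 rad/s.
k = m·ω_n² = 218 × 14.20² = 218 × 201.6 = 43960 N/m.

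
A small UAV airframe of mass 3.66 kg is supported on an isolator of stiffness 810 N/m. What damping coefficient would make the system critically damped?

c_c = 2√(k·m) = 2√(810.0 × 3.66) = 2 × 54.45 = 108.9 N·s/m.

109 N·s/m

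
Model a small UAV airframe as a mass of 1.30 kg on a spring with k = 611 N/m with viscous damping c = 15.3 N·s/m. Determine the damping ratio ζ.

0.271

ω_n = √(k/m) = √(611.0/1.30) = 21.68 rad/s.
Critical damping c_c = 2√(k·m) = 2√(611.0 × 1.30) = 56.37 N·s/m, so ζ = c/c_c = 15.3/56.37 = 0.2714.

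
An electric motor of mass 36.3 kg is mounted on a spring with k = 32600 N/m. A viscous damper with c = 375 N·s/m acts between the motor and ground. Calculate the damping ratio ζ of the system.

0.172

ω_n = √(k/m) = √(32600/36.3) = 29.97 rad/s.
Critical damping c_c = 2√(k·m) = 2√(32600 × 36.3) = 2176 N·s/m, so ζ = c/c_c = 375/2176 = 0.1724.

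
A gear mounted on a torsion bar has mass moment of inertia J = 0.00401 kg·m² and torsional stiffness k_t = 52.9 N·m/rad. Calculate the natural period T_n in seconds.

0.0547 s

ω_n = √(k_t/J) = √(52.9/0.00401) = √13190 = 114.9 rad/s.
T_n = 2π/ω_n = 6.283/114.9 = 0.05470 s.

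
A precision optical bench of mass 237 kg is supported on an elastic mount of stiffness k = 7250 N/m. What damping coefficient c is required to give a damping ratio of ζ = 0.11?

c_c = 2√(k·m) = 2√(7250 × 237) = 2622 N·s/m.
c = ζ·c_c = 0.11 × 2622 = 288.4 N·s/m.

288 N·s/m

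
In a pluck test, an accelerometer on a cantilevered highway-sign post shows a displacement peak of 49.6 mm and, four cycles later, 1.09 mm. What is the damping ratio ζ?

Logarithmic decrement δ = (1/n)·ln(x₀/x_n) = (1/4)·ln(49.6/1.09) = (1/4)·ln(45.50) = 0.9545.
ζ = δ/√(4π² + δ²) = 0.9545/√(39.48 + 0.911) = 0.9545/6.355 = 0.1502.

0.150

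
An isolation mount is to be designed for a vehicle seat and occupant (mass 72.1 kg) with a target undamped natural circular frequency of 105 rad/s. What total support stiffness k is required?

k = m·ω_n² = 72.1 × 105.0² = 72.1 × 11020 = 794900 N/m.

795000 N/m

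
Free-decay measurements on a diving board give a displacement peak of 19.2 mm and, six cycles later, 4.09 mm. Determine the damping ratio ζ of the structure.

Logarithmic decrement δ = (1/n)·ln(x₀/x_n) = (1/6)·ln(19.2/4.09) = (1/6)·ln(4.694) = 0.2577.
ζ = δ/√(4π² + δ²) = 0.2577/√(39.48 + 0.0664) = 0.2577/6.288 = 0.04098.

0.0410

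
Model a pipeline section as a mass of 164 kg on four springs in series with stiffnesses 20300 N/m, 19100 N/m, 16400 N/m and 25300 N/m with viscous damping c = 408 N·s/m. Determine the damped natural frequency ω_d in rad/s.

Series springs: 1/k_eq = 1/20300 + 1/19100 + 1/16400 + 1/25300 = 0.0002021, so k_eq = 4948 N/m.
ω_n = √(k_eq/m) = √(4948/164) = 5.493 rad/s.
Critical damping c_c = 2√(k_eq·m) = 2√(4948 × 164) = 1802 N·s/m, so ζ = c/c_c = 408/1802 = 0.2265.
ω_d = ω_n√(1 − ζ²) = 5.493 × √(1 − 0.0513) = 5.350 rad/s.

5.35 rad/s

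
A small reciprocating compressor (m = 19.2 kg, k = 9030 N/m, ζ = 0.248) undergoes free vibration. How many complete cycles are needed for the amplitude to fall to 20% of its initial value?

Logarithmic decrement δ = 2πζ/√(1 − ζ²) = 2π × 0.2480/√(1 − 0.0615) = 1.608.
x_n/x₀ = e^(−nδ) ≤ 0.2; take ln: n ≥ ln(1/0.2)/δ = 1.609/1.608 = 1.001.
So 2 complete cycles are required.

2 cycles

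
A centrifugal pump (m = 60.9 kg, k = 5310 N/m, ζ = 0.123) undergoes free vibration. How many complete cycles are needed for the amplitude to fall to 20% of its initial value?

Logarithmic decrement δ = 2πζ/√(1 − ζ²) = 2π × 0.1230/√(1 − 0.0151) = 0.7787.
x_n/x₀ = e^(−nδ) ≤ 0.2; take ln: n ≥ ln(1/0.2)/δ = 1.609/0.7787 = 2.067.
So 3 complete cycles are required.

3 cycles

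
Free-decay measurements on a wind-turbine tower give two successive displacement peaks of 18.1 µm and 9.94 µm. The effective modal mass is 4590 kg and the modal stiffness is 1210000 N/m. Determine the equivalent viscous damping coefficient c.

Logarithmic decrement δ = (1/n)·ln(x₀/x_n) = (1/1)·ln(18.1/9.94) = (1/1)·ln(1.821) = 0.5993.
ζ = δ/√(4π² + δ²) = 0.5993/√(39.48 + 0.359) = 0.5993/6.312 = 0.09496.
c = ζ · 2√(km) = 0.09496 × 2√(1210000 × 4590) = 0.09496 × 149000 = 14150 N·s/m.

14200 N·s/m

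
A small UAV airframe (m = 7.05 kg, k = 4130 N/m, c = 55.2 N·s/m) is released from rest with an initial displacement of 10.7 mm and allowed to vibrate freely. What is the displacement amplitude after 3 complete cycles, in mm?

0.487 mm

ζ = c/(2√(km)) = 55.2/(2√(4130 × 7.05)) = 55.2/341.3 = 0.1617.
Logarithmic decrement δ = 2πζ/√(1 − ζ²) = 2π × 0.1617/√(1 − 0.0262) = 1.030.
After n cycles, x_n/x₀ = e^(−nδ), so x_3 = 10.7 × e^(−3 × 1.030) = 10.7 × 0.04552 = 0.4871 mm.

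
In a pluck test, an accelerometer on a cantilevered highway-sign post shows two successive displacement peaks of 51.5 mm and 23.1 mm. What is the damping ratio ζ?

0.127

Logarithmic decrement δ = (1/n)·ln(x₀/x_n) = (1/1)·ln(51.5/23.1) = (1/1)·ln(2.229) = 0.8017.
ζ = δ/√(4π² + δ²) = 0.8017/√(39.48 + 0.643) = 0.8017/6.334 = 0.1266.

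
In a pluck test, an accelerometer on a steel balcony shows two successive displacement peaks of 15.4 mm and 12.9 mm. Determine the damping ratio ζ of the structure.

Logarithmic decrement δ = (1/n)·ln(x₀/x_n) = (1/1)·ln(15.4/12.9) = (1/1)·ln(1.194) = 0.1771.
ζ = δ/√(4π² + δ²) = 0.1771/√(39.48 + 0.0314) = 0.1771/6.286 = 0.02818.

0.0282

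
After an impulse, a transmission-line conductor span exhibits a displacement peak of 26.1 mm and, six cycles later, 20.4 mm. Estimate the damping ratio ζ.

Logarithmic decrement δ = (1/n)·ln(x₀/x_n) = (1/6)·ln(26.1/20.4) = (1/6)·ln(1.279) = 0.04107.
ζ = δ/√(4π² + δ²) = 0.04107/√(39.48 + 0.00169) = 0.04107/6.283 = 0.006536.

0.00654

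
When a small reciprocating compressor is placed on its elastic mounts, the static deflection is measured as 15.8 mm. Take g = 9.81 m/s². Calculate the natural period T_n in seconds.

0.252 s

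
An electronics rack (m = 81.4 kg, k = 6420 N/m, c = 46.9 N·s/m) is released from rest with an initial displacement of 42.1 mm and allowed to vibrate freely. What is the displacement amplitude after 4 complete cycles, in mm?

ζ = c/(2√(km)) = 46.9/(2√(6420 × 81.4)) = 46.9/1446 = 0.03244.
Logarithmic decrement δ = 2πζ/√(1 − ζ²) = 2π × 0.03244/√(1 − 0.00105) = 0.2039.
After n cycles, x_n/x₀ = e^(−nδ), so x_4 = 42.1 × e^(−4 × 0.2039) = 42.1 × 0.4423 = 18.62 mm.

18.6 mm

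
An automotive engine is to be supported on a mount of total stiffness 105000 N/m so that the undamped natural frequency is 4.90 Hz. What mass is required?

111 kg

ω_n = 2πf_n = 2π × 4.90 = 30.79 rad/s.
m = k/ω_n² = 105000/30.79² = 105000/947.9 = 110.8 kg.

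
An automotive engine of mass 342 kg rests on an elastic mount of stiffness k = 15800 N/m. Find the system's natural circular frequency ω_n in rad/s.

ω_n = √(k/m) = √(15800/342) = √46.20 = 6.797 rad/s.

6.80 rad/s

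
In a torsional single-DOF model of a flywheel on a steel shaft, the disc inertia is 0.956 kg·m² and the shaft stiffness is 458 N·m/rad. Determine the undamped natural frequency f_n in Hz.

3.48 Hz

ω_n = √(k_t/J) = √(458/0.956) = √479.1 = 21.89 rad/s.
f_n = ω_n/(2π) = 21.89/6.283 = 3.484 Hz.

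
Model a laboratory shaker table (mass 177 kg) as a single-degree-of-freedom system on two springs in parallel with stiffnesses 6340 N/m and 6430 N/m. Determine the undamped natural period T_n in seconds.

0.740 s

Parallel springs add: k_eq = 6340 + 6430 = 12770 N/m.
ω_n = √(k_eq/m) = √(12770/177) = √72.15 = 8.494 rad/s.
T_n = 2π/ω_n = 6.283/8.494 = 0.7397 s.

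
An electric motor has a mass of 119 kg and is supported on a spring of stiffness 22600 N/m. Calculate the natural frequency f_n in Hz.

ω_n = √(k/m) = √(22600/119) = √189.9 = 13.78 rad/s.
f_n = ω_n/(2π) = 13.78/6.283 = 2.193 Hz.

2.19 Hz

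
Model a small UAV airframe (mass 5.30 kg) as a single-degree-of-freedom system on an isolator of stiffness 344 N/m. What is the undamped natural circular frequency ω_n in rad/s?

8.06 rad/s

ω_n = √(k/m) = √(344.0/5.30) = √64.91 = 8.056 rad/s.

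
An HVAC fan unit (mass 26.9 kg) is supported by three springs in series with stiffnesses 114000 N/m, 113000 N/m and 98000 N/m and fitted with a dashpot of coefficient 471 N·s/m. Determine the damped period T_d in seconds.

0.177 s

Series springs: 1/k_eq = 1/114000 + 1/113000 + 1/98000 = 2.783×10^-5, so k_eq = 35940 N/m.
ω_n = √(k_eq/m) = √(35940/26.9) = 36.55 rad/s.
Critical damping c_c = 2√(k_eq·m) = 2√(35940 × 26.9) = 1966 N·s/m, so ζ = c/c_c = 471/1966 = 0.2395.
ω_d = ω_n√(1 − ζ²) = 36.55 × √(1 − 0.0574) = 35.49 rad/s.
T_d = 2π/ω_d = 0.1771 s.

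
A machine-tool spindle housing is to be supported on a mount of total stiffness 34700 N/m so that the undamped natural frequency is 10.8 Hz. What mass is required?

ω_n = 2πf_n = 2π × 10.8 = 67.86 rad/s.
m = k/ω_n² = 34700/67.86² = 34700/4605 = 7.536 kg.

7.54 kg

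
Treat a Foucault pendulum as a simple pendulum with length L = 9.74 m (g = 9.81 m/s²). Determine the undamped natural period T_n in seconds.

6.26 s

For a simple pendulum ω_n = √(g/L) = √(9.81/9.74) = √1.007 = 1.004 rad/s.
T_n = 2π/ω_n = 6.283/1.004 = 6.261 s.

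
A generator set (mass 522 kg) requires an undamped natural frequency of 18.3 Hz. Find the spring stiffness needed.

6900000 N/m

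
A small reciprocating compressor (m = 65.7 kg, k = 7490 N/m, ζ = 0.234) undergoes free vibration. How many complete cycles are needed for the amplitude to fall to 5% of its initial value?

2 cycles

Logarithmic decrement δ = 2πζ/√(1 − ζ²) = 2π × 0.2340/√(1 − 0.0548) = 1.512.
x_n/x₀ = e^(−nδ) ≤ 0.05; take ln: n ≥ ln(1/0.05)/δ = 2.996/1.512 = 1.981.
So 2 complete cycles are required.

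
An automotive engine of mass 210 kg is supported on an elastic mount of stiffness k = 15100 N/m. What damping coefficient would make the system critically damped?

c_c = 2√(k·m) = 2√(15100 × 210) = 2 × 1781 = 3561 N·s/m.

3560 N·s/m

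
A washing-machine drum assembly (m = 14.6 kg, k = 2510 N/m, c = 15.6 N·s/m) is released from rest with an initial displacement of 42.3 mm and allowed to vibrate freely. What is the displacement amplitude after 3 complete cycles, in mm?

19.6 mm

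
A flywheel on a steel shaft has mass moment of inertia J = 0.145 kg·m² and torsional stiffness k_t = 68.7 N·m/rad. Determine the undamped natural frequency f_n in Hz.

ω_n = √(k_t/J) = √(68.7/0.145) = √473.8 = 21.77 rad/s.
f_n = ω_n/(2π) = 21.77/6.283 = 3.464 Hz.

3.46 Hz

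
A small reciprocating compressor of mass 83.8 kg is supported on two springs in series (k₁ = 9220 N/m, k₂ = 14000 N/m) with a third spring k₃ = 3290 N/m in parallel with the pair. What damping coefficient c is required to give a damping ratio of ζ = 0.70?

Series pair: k_s = k₁k₂/(k₁+k₂) = (9220)(14000)/(9220 + 14000) = 5559 N/m. In parallel with k₃: k_eq = 5559 + 3290 = 8849 N/m.
c_c = 2√(k_eq·m) = 2√(8849 × 83.8) = 1722 N·s/m.
c = ζ·c_c = 0.70 × 1722 = 1206 N·s/m.

1210 N·s/m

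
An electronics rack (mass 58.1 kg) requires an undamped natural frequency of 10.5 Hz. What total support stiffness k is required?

253000 N/m

ω_n = 2πf_n = 2π × 10.5 = 65.97 rad/s.
k = m·ω_n² = 58.1 × 65.97² = 58.1 × 4352 = 252900 N/m.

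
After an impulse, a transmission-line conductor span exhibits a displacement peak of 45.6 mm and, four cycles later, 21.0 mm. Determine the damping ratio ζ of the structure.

0.0308

Logarithmic decrement δ = (1/n)·ln(x₀/x_n) = (1/4)·ln(45.6/21.0) = (1/4)·ln(2.171) = 0.1938.
ζ = δ/√(4π² + δ²) = 0.1938/√(39.48 + 0.0376) = 0.1938/6.286 = 0.03084.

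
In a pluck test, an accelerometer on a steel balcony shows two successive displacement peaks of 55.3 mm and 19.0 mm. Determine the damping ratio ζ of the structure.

0.168

Logarithmic decrement δ = (1/n)·ln(x₀/x_n) = (1/1)·ln(55.3/19.0) = (1/1)·ln(2.911) = 1.068.
ζ = δ/√(4π² + δ²) = 1.068/√(39.48 + 1.14) = 1.068/6.373 = 0.1676.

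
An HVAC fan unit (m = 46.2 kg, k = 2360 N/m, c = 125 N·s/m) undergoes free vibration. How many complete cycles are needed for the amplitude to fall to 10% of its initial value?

2 cycles

ζ = c/(2√(km)) = 125/(2√(2360 × 46.2)) = 125/660.4 = 0.1893.
Logarithmic decrement δ = 2πζ/√(1 − ζ²) = 2π × 0.1893/√(1 − 0.0358) = 1.211.
x_n/x₀ = e^(−nδ) ≤ 0.1; take ln: n ≥ ln(1/0.1)/δ = 2.303/1.211 = 1.901.
So 2 complete cycles are required.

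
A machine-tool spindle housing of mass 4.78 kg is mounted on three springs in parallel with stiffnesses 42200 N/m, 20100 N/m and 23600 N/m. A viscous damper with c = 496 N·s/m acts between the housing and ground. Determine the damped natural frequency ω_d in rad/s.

124 rad/s

Parallel springs add: k_eq = 42200 + 20100 + 23600 = 85900 N/m.
ω_n = √(k_eq/m) = √(85900/4.78) = 134.1 rad/s.
Critical damping c_c = 2√(k_eq·m) = 2√(85900 × 4.78) = 1282 N·s/m, so ζ = c/c_c = 496/1282 = 0.3870.
ω_d = ω_n√(1 − ζ²) = 134.1 × √(1 − 0.150) = 123.6 rad/s.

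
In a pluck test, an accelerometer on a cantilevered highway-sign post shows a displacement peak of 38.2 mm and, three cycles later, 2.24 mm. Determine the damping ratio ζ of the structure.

0.149

Logarithmic decrement δ = (1/n)·ln(x₀/x_n) = (1/3)·ln(38.2/2.24) = (1/3)·ln(17.05) = 0.9455.
ζ = δ/√(4π² + δ²) = 0.9455/√(39.48 + 0.894) = 0.9455/6.354 = 0.1488.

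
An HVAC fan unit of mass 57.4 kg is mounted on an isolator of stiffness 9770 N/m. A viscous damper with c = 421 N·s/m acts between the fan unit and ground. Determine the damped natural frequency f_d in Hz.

1.99 Hz

ω_n = √(k/m) = √(9770/57.4) = 13.05 rad/s.
Critical damping c_c = 2√(k·m) = 2√(9770 × 57.4) = 1498 N·s/m, so ζ = c/c_c = 421/1498 = 0.2811.
ω_d = ω_n√(1 − ζ²) = 13.05 × √(1 − 0.0790) = 12.52 rad/s.
f_d = ω_d/(2π) = 1.993 Hz.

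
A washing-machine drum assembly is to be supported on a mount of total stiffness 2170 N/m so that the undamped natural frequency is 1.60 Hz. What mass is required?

21.5 kg

ω_n = 2πf_n = 2π × 1.60 = 10.05 rad/s.
m = k/ω_n² = 2170/10.05² = 2170/101.1 = 21.47 kg.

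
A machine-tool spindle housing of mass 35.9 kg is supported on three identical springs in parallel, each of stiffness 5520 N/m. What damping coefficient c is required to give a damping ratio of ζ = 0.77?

Parallel springs add: k_eq = 3 × 5520 = 16560 N/m.
c_c = 2√(k_eq·m) = 2√(16560 × 35.9) = 1542 N·s/m.
c = ζ·c_c = 0.77 × 1542 = 1187 N·s/m.

1190 N·s/m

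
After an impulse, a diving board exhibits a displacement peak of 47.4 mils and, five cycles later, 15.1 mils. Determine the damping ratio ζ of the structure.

0.0364

Logarithmic decrement δ = (1/n)·ln(x₀/x_n) = (1/5)·ln(47.4/15.1) = (1/5)·ln(3.139) = 0.2288.
ζ = δ/√(4π² + δ²) = 0.2288/√(39.48 + 0.0523) = 0.2288/6.287 = 0.03639.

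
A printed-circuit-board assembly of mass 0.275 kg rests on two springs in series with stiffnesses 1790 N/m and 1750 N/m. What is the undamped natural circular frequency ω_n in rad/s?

Series springs: 1/k_eq = 1/1790 + 1/1750 = 0.001130, so k_eq = 884.9 N/m.
ω_n = √(k_eq/m) = √(884.9/0.275) = √3218 = 56.73 rad/s.

56.7 rad/s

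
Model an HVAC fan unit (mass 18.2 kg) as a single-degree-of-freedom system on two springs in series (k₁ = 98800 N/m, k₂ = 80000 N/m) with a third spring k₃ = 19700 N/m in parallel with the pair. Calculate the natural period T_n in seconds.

0.106 s

Series pair: k_s = k₁k₂/(k₁+k₂) = (98800)(80000)/(98800 + 80000) = 44210 N/m. In parallel with k₃: k_eq = 44210 + 19700 = 63910 N/m.
ω_n = √(k_eq/m) = √(63910/18.2) = √3511 = 59.26 rad/s.
T_n = 2π/ω_n = 6.283/59.26 = 0.1060 s.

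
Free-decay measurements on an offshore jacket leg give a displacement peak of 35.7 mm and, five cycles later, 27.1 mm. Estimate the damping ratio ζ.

Logarithmic decrement δ = (1/n)·ln(x₀/x_n) = (1/5)·ln(35.7/27.1) = (1/5)·ln(1.317) = 0.05512.
ζ = δ/√(4π² + δ²) = 0.05512/√(39.48 + 0.00304) = 0.05512/6.283 = 0.008773.

0.00877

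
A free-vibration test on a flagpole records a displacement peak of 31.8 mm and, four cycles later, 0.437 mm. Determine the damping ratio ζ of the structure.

Logarithmic decrement δ = (1/n)·ln(x₀/x_n) = (1/4)·ln(31.8/0.437) = (1/4)·ln(72.77) = 1.072.
ζ = δ/√(4π² + δ²) = 1.072/√(39.48 + 1.15) = 1.072/6.374 = 0.1682.

0.168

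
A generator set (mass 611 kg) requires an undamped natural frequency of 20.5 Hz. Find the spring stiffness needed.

10100000 N/m

ω_n = 2πf_n = 2π × 20.5 = 128.8 rad/s.
k = m·ω_n² = 611 × 128.8² = 611 × 16590 = 10140000 N/m.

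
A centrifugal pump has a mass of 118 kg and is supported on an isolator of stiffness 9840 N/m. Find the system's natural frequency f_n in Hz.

1.45 Hz

ω_n = √(k/m) = √(9840/118) = √83.39 = 9.132 rad/s.
f_n = ω_n/(2π) = 9.132/6.283 = 1.453 Hz.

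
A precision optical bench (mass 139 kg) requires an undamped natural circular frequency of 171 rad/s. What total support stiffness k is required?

4060000 N/m

k = m·ω_n² = 139 × 171.0² = 139 × 29240 = 4064000 N/m.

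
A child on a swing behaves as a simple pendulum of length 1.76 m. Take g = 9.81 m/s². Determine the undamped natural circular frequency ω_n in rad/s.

2.36 rad/s

For a simple pendulum ω_n = √(g/L) = √(9.81/1.76) = √5.574 = 2.361 rad/s.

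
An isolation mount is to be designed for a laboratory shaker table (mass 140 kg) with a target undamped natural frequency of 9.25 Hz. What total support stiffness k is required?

ω_n = 2πf_n = 2π × 9.25 = 58.12 rad/s.
k = m·ω_n² = 140 × 58.12² = 140 × 3378 = 472900 N/m.

473000 N/m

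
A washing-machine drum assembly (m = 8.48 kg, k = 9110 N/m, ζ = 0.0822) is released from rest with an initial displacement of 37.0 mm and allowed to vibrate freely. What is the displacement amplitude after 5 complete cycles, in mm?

Logarithmic decrement δ = 2πζ/√(1 − ζ²) = 2π × 0.08220/√(1 − 0.00676) = 0.5182.
After n cycles, x_n/x₀ = e^(−nδ), so x_5 = 37.0 × e^(−5 × 0.5182) = 37.0 × 0.07493 = 2.773 mm.

2.77 mm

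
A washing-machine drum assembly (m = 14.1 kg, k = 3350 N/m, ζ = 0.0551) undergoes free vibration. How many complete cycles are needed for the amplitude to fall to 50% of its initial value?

Logarithmic decrement δ = 2πζ/√(1 − ζ²) = 2π × 0.05510/√(1 − 0.00304) = 0.3467.
x_n/x₀ = e^(−nδ) ≤ 0.5; take ln: n ≥ ln(1/0.5)/δ = 0.6931/0.3467 = 1.999.
So 2 complete cycles are required.

2 cycles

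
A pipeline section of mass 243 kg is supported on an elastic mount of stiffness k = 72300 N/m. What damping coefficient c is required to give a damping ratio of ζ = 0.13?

c_c = 2√(k·m) = 2√(72300 × 243) = 8383 N·s/m.
c = ζ·c_c = 0.13 × 8383 = 1090 N·s/m.

1090 N·s/m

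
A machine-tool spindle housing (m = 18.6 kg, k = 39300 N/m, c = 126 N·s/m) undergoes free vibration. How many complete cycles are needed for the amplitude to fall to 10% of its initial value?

5 cycles

ζ = c/(2√(km)) = 126/(2√(39300 × 18.6)) = 126/1710 = 0.07369.
Logarithmic decrement δ = 2πζ/√(1 − ζ²) = 2π × 0.07369/√(1 − 0.00543) = 0.4642.
x_n/x₀ = e^(−nδ) ≤ 0.1; take ln: n ≥ ln(1/0.1)/δ = 2.303/0.4642 = 4.960.
So 5 complete cycles are required.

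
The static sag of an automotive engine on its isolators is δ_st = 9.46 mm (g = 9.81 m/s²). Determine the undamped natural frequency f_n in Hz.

5.13 Hz

ω_n = √(g/δ_st) = √(9.81/0.00946) = √1037 = 32.20 rad/s.
f_n = ω_n/(2π) = 32.20/6.283 = 5.125 Hz.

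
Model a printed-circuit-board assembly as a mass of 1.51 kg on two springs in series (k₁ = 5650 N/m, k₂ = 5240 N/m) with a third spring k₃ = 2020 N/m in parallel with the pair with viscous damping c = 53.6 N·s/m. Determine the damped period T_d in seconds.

0.118 s

Series pair: k_s = k₁k₂/(k₁+k₂) = (5650)(5240)/(5650 + 5240) = 2719 N/m. In parallel with k₃: k_eq = 2719 + 2020 = 4739 N/m.
ω_n = √(k_eq/m) = √(4739/1.51) = 56.02 rad/s.
Critical damping c_c = 2√(k_eq·m) = 2√(4739 × 1.51) = 169.2 N·s/m, so ζ = c/c_c = 53.6/169.2 = 0.3168.
ω_d = ω_n√(1 − ζ²) = 56.02 × √(1 − 0.100) = 53.13 rad/s.
T_d = 2π/ω_d = 0.1183 s.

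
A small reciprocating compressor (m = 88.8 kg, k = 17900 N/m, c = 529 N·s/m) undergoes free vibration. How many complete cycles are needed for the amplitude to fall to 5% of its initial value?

ζ = c/(2√(km)) = 529/(2√(17900 × 88.8)) = 529/2522 = 0.2098.
Logarithmic decrement δ = 2πζ/√(1 − ζ²) = 2π × 0.2098/√(1 − 0.0440) = 1.348.
x_n/x₀ = e^(−nδ) ≤ 0.05; take ln: n ≥ ln(1/0.05)/δ = 2.996/1.348 = 2.222.
So 3 complete cycles are required.

3 cycles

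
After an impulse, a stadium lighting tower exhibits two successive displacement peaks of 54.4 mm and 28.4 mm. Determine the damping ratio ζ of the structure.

Logarithmic decrement δ = (1/n)·ln(x₀/x_n) = (1/1)·ln(54.4/28.4) = (1/1)·ln(1.915) = 0.6500.
ζ = δ/√(4π² + δ²) = 0.6500/√(39.48 + 0.422) = 0.6500/6.317 = 0.1029.

0.103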